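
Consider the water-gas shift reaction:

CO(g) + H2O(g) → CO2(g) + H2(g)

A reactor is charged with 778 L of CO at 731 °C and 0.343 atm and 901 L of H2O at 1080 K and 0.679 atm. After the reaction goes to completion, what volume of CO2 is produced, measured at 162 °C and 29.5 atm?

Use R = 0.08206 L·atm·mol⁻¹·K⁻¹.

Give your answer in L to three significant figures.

3.92 L

n(CO) = PV/RT = (0.343 × 778) / (0.08206 × 1004.15) = 3.238 mol
n(H2O) = PV/RT = (0.679 × 901) / (0.08206 × 1080) = 6.903 mol
For 3.238 mol CO, stoichiometry requires (1/1) × 3.238 = 3.238 mol H2O; 6.903 mol is available, so CO is limiting.
n(CO2) = (1/1) × 3.238 = 3.238 mol
V(CO2) = nRT/P = 3.238 × 0.08206 × 435.15 / 29.5 = 3.919 L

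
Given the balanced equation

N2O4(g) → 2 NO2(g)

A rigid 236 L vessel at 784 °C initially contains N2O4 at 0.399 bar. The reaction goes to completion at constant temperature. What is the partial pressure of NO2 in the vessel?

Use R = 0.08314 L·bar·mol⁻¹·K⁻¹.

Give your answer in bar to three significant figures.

n(N2O4)₀ = PV/RT = (0.399 × 236) / (0.08314 × 1057.15) = 1.071 mol
n(NO2) = (2/1) × 1.071 = 2.142 mol
P(NO2) = nRT/V = 2.142 × 0.08314 × 1057.15 / 236 = 0.7977 bar

0.798 bar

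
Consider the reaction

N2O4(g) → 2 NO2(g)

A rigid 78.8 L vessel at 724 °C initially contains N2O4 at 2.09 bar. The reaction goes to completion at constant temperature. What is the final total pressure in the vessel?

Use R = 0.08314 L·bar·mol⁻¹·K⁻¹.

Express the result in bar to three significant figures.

Rigid vessel, constant T ⇒ P scales with total gas moles (1 → 2).
P_final = (2/1) × 2.09 = 4.180 bar

4.18 bar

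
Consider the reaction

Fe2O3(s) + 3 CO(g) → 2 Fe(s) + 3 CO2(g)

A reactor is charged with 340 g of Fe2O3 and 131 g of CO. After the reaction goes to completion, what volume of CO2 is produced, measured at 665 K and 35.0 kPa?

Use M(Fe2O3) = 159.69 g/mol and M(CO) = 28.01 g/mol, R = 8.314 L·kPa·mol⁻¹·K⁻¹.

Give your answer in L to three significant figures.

739 L

n(Fe2O3) = 340 / 159.69 = 2.129 mol
n(CO) = 131 / 28.01 = 4.677 mol
For 2.129 mol Fe2O3, stoichiometry requires (3/1) × 2.129 = 6.387 mol CO; 4.677 mol is available, so CO is limiting.
n(CO2) = (3/3) × 4.677 = 4.677 mol
V(CO2) = nRT/P = 4.677 × 8.314 × 665 / 35.0 = 738.8 L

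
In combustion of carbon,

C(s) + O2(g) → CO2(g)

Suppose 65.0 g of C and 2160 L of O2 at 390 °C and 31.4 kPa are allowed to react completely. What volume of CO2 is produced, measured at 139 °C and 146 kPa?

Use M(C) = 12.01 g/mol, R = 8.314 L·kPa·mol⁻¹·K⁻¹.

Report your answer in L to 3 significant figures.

n(C) = 65.0 / 12.01 = 5.412 mol
n(O2) = PV/RT = (31.4 × 2160) / (8.314 × 663.15) = 12.30 mol
For 5.412 mol C, stoichiometry requires (1/1) × 5.412 = 5.412 mol O2; 12.30 mol is available, so C is limiting.
n(CO2) = (1/1) × 5.412 = 5.412 mol
V(CO2) = nRT/P = 5.412 × 8.314 × 412.15 / 146 = 127.0 L

127 L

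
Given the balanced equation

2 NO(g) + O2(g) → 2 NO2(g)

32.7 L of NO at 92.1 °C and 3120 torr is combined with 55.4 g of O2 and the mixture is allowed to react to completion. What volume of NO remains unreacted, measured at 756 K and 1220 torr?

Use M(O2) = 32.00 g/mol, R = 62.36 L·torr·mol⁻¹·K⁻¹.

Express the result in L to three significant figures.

n(NO) = PV/RT = (3120 × 32.7) / (62.36 × 365.25) = 4.479 mol
n(O2) = 55.4 / 32.00 = 1.731 mol
For 4.479 mol NO, stoichiometry requires (1/2) × 4.479 = 2.240 mol O2; 1.731 mol is available, so O2 is limiting.
n(NO) consumed = (2/1) × 1.731 = 3.462 mol; remaining = 4.479 − 3.462 = 1.017 mol
V(NO) = nRT/P = 1.017 × 62.36 × 756 / 1220 = 39.30 L

39.3 L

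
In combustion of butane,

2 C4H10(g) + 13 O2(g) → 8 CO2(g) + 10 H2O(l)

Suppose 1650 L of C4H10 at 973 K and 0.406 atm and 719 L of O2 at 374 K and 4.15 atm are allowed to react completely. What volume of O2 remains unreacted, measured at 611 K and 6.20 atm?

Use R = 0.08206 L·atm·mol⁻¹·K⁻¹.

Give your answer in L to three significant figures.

345 L

n(C4H10) = PV/RT = (0.406 × 1650) / (0.08206 × 973) = 8.390 mol
n(O2) = PV/RT = (4.15 × 719) / (0.08206 × 374) = 97.22 mol
For 8.390 mol C4H10, stoichiometry requires (13/2) × 8.390 = 54.54 mol O2; 97.22 mol is available, so C4H10 is limiting.
n(O2) consumed = (13/2) × 8.390 = 54.54 mol; remaining = 97.22 − 54.54 = 42.68 mol
V(O2) = nRT/P = 42.68 × 0.08206 × 611 / 6.20 = 345.1 L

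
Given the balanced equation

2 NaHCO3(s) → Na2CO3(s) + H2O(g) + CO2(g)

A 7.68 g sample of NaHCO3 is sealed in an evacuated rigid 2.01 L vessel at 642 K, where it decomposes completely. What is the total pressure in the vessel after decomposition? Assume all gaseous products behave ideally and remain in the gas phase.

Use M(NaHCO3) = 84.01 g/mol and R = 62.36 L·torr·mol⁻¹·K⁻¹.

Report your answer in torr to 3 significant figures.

n(NaHCO3) = 7.68 / 84.01 = 0.09142 mol
n(gas produced) = (2/2) × 0.09142 = 0.09142 mol
P = nRT/V = 0.09142 × 62.36 × 642 / 2.01 = 1821 torr

1820 torr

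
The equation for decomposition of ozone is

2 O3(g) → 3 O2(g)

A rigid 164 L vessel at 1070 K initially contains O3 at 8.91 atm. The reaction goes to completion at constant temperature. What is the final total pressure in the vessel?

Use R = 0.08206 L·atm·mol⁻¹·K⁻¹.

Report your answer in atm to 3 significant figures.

13.4 atm

Rigid vessel, constant T ⇒ P scales with total gas moles (2 → 3).
P_final = (3/2) × 8.91 = 13.37 atm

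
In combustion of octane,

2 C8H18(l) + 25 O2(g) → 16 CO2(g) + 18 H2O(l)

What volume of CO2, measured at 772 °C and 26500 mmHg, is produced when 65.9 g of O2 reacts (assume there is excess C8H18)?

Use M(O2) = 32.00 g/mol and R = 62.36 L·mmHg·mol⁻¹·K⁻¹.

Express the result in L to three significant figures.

3.24 L

n(O2) = 65.90 / 32.00 = 2.059 mol
n(CO2) = (16/25) × 2.059 = 1.318 mol
V = nRT/P = 1.318 × 62.36 × 1045.15 / 26500 = 3.242 L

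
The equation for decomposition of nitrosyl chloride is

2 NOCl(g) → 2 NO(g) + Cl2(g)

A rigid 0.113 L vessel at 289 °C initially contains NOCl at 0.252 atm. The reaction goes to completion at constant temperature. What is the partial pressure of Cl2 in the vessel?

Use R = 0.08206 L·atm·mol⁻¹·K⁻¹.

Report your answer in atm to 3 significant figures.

0.126 atm

n(NOCl)₀ = PV/RT = (0.252 × 0.113) / (0.08206 × 562.15) = 0.0006173 mol
n(Cl2) = (1/2) × 0.0006173 = 0.0003086 mol
P(Cl2) = nRT/V = 0.0003086 × 0.08206 × 562.15 / 0.113 = 0.1260 atm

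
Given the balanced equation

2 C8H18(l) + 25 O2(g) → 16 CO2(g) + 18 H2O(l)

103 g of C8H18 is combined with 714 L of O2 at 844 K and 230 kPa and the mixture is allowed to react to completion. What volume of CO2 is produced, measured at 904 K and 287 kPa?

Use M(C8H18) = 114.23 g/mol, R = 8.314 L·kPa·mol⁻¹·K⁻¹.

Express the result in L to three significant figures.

189 L

n(C8H18) = 103 / 114.23 = 0.9017 mol
n(O2) = PV/RT = (230 × 714) / (8.314 × 844) = 23.40 mol
For 0.9017 mol C8H18, stoichiometry requires (25/2) × 0.9017 = 11.27 mol O2; 23.40 mol is available, so C8H18 is limiting.
n(CO2) = (16/2) × 0.9017 = 7.214 mol
V(CO2) = nRT/P = 7.214 × 8.314 × 904 / 287 = 188.9 L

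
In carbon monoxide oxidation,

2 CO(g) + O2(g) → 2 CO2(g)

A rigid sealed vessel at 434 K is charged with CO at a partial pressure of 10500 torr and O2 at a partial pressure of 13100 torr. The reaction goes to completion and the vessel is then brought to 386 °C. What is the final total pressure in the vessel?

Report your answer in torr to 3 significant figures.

At constant V, partial pressures at 434 K are proportional to moles, so apply stoichiometry directly to pressures.
P(O2) required for 10500 torr of CO = (1/2) × 10500 = 5250 torr; available 13100 torr, so CO is limiting.
P(O2) remaining = 13100 − (1/2) × 10500 = 7850 torr
P(gaseous products) = (2)/2 × 10500 = 10500 torr
P_total at 434 K = 7850 + 10500 = 18350 torr
Scaling to 386 °C: P = 18350 × 659.15/434 = 27870 torr

27900 torr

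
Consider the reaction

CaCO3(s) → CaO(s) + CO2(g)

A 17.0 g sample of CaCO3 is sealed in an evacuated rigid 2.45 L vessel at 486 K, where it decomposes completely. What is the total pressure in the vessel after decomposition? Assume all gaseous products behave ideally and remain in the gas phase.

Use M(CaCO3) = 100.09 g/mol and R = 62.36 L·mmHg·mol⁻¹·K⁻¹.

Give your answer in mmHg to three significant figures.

n(CaCO3) = 17.0 / 100.09 = 0.1698 mol
n(gas produced) = (1/1) × 0.1698 = 0.1698 mol
P = nRT/V = 0.1698 × 62.36 × 486 / 2.45 = 2100 mmHg

2100 mmHg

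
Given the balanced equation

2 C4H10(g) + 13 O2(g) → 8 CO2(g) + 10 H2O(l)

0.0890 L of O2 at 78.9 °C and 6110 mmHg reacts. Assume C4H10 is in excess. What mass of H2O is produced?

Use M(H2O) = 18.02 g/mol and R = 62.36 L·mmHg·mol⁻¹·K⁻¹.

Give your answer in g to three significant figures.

0.343 g

n(O2) = PV/RT = (6110 × 0.0890) / (62.36 × 352.05) = 0.02477 mol
n(H2O) = (10/13) × 0.02477 = 0.01905 mol
m(H2O) = 0.01905 × 18.02 = 0.3433 g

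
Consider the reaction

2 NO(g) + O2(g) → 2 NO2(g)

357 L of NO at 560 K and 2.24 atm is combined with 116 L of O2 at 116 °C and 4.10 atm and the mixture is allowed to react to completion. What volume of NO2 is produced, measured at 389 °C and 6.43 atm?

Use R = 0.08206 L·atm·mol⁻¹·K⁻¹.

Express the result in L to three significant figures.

147 L

n(NO) = PV/RT = (2.24 × 357) / (0.08206 × 560) = 17.40 mol
n(O2) = PV/RT = (4.10 × 116) / (0.08206 × 389.15) = 14.89 mol
For 17.40 mol NO, stoichiometry requires (1/2) × 17.40 = 8.700 mol O2; 14.89 mol is available, so NO is limiting.
n(NO2) = (2/2) × 17.40 = 17.40 mol
V(NO2) = nRT/P = 17.40 × 0.08206 × 662.15 / 6.43 = 147.0 L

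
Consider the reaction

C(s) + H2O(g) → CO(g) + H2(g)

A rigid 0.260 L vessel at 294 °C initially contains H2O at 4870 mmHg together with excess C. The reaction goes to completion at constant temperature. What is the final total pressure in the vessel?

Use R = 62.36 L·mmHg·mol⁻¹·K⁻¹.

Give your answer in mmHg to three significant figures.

Since T and V are fixed, P_final/P_initial = n_final/n_initial = 2/1.
P_final = (2/1) × 4870 = 9740 mmHg

9740 mmHg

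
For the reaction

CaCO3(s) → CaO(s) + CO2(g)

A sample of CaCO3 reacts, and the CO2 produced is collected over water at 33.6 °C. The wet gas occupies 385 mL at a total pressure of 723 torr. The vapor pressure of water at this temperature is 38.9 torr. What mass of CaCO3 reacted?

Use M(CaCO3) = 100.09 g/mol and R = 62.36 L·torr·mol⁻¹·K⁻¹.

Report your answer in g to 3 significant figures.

1.38 g

P(CO2) = 723 − 38.9 = 684.1 torr
n(CO2) = PV/RT = (684.1 × 0.3850) / (62.36 × 306.75) = 0.01377 mol
n(CaCO3) = (1/1) × 0.01377 = 0.01377 mol
m(CaCO3) = 0.01377 × 100.09 = 1.378 g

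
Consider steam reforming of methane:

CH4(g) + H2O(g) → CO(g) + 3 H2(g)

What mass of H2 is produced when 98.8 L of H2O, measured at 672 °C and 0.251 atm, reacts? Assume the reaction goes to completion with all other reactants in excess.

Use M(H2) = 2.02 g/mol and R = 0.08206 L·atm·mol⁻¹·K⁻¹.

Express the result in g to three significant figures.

n(H2O) = PV/RT = (0.251 × 98.8) / (0.08206 × 945.15) = 0.3197 mol
n(H2) = (3/1) × 0.3197 = 0.9591 mol
m(H2) = 0.9591 × 2.02 = 1.937 g

1.94 g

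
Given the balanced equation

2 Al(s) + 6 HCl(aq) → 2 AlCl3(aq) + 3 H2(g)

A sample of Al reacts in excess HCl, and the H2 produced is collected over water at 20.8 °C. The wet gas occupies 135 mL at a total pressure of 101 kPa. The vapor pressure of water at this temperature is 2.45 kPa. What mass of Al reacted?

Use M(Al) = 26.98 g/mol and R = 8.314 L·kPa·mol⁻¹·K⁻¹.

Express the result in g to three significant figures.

0.0979 g

P(H2) = 101 − 2.45 = 98.55 kPa
n(H2) = PV/RT = (98.55 × 0.1350) / (8.314 × 293.95) = 0.005444 mol
n(Al) = (2/3) × 0.005444 = 0.003629 mol
m(Al) = 0.003629 × 26.98 = 0.09791 g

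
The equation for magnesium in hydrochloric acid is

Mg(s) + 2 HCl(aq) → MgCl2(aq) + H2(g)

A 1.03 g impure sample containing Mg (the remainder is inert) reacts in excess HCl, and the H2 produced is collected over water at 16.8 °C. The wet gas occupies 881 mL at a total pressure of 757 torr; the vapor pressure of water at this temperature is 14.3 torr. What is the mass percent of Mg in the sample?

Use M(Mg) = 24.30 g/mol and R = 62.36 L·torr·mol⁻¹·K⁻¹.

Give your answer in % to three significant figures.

85.4 %

P(H2) = 757 − 14.3 = 742.7 torr
n(H2) = PV/RT = (742.7 × 0.8810) / (62.36 × 289.95) = 0.03619 mol
n(Mg) = (1/1) × 0.03619 = 0.03619 mol
m(Mg) = 0.03619 × 24.30 = 0.8794 g
%Mg = 0.8794 / 1.03 × 100 = 85.38%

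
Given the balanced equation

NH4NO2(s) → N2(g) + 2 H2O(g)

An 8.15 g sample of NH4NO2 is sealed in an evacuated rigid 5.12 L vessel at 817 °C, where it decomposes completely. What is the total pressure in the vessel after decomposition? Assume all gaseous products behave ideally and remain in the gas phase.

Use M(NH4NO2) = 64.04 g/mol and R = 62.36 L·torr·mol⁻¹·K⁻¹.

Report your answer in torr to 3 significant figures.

n(NH4NO2) = 8.15 / 64.04 = 0.1273 mol
n(gas produced) = (3/1) × 0.1273 = 0.3819 mol
P = nRT/V = 0.3819 × 62.36 × 1090.15 / 5.12 = 5071 torr

5070 torr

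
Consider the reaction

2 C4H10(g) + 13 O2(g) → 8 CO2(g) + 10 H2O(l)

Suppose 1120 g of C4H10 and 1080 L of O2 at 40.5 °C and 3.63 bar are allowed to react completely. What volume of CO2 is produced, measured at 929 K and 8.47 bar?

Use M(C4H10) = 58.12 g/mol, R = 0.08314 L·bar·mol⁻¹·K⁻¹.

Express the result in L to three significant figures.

703 L

n(C4H10) = 1120 / 58.12 = 19.27 mol
n(O2) = PV/RT = (3.63 × 1080) / (0.08314 × 313.65) = 150.3 mol
For 19.27 mol C4H10, stoichiometry requires (13/2) × 19.27 = 125.3 mol O2; 150.3 mol is available, so C4H10 is limiting.
n(CO2) = (8/2) × 19.27 = 77.08 mol
V(CO2) = nRT/P = 77.08 × 0.08314 × 929 / 8.47 = 702.9 L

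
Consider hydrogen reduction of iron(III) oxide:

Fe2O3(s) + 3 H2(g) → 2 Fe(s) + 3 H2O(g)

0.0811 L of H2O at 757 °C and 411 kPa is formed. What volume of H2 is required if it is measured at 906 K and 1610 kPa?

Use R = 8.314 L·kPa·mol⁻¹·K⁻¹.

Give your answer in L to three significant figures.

n(H2O) = PV/RT = (411 × 0.0811) / (8.314 × 1030.15) = 0.003892 mol
n(H2) = (3/3) × 0.003892 = 0.003892 mol
V = nRT/P = 0.003892 × 8.314 × 906 / 1610 = 0.01821 L

0.0182 L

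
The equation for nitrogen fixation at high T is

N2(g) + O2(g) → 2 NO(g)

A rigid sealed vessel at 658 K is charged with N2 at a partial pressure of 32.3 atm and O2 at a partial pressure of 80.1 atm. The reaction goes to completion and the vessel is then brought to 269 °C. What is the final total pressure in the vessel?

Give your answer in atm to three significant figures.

With V and T fixed, P_i ∝ n_i, so the mole ratios apply directly to partial pressures at 658 K.
P(O2) required for 32.3 atm of N2 = (1/1) × 32.3 = 32.30 atm; available 80.1 atm, so N2 is limiting.
P(O2) remaining = 80.1 − (1/1) × 32.3 = 47.80 atm
P(gaseous products) = (2)/1 × 32.3 = 64.60 atm
P_total at 658 K = 47.80 + 64.60 = 112.4 atm
Scaling to 269 °C: P = 112.4 × 542.15/658 = 92.61 atm

92.6 atm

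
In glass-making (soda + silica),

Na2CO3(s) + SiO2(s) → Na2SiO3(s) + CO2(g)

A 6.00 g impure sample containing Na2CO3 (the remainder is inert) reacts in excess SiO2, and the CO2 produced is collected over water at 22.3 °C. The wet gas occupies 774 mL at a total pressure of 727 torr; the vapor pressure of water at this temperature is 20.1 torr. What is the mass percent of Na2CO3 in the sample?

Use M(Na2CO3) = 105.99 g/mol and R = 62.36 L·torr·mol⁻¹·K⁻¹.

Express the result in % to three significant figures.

P(CO2) = 727 − 20.1 = 706.9 torr
n(CO2) = PV/RT = (706.9 × 0.7740) / (62.36 × 295.45) = 0.02970 mol
n(Na2CO3) = (1/1) × 0.02970 = 0.02970 mol
m(Na2CO3) = 0.02970 × 105.99 = 3.148 g
%Na2CO3 = 3.148 / 6.00 × 100 = 52.47%

52.5 %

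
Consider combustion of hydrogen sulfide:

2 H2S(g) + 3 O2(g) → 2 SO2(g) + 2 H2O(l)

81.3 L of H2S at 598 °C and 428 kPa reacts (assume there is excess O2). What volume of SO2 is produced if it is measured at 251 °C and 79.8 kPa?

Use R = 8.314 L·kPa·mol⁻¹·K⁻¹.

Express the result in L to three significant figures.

n(H2S) = PV/RT = (428 × 81.3) / (8.314 × 871.15) = 4.804 mol
n(SO2) = (2/2) × 4.804 = 4.804 mol
V = nRT/P = 4.804 × 8.314 × 524.15 / 79.8 = 262.3 L

262 L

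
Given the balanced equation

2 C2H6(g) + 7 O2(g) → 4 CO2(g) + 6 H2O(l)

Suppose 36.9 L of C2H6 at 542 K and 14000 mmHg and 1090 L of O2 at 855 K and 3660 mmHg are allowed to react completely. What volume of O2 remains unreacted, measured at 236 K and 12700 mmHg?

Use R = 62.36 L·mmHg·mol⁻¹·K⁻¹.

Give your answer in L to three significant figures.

n(C2H6) = PV/RT = (14000 × 36.9) / (62.36 × 542) = 15.28 mol
n(O2) = PV/RT = (3660 × 1090) / (62.36 × 855) = 74.82 mol
For 15.28 mol C2H6, stoichiometry requires (7/2) × 15.28 = 53.48 mol O2; 74.82 mol is available, so C2H6 is limiting.
n(O2) consumed = (7/2) × 15.28 = 53.48 mol; remaining = 74.82 − 53.48 = 21.34 mol
V(O2) = nRT/P = 21.34 × 62.36 × 236 / 12700 = 24.73 L

24.7 L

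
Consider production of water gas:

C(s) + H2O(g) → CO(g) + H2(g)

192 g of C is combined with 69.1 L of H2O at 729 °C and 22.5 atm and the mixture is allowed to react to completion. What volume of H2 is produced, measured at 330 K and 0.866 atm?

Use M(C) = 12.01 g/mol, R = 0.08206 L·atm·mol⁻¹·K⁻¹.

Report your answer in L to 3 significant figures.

n(C) = 192 / 12.01 = 15.99 mol
n(H2O) = PV/RT = (22.5 × 69.1) / (0.08206 × 1002.15) = 18.91 mol
For 15.99 mol C, stoichiometry requires (1/1) × 15.99 = 15.99 mol H2O; 18.91 mol is available, so C is limiting.
n(H2) = (1/1) × 15.99 = 15.99 mol
V(H2) = nRT/P = 15.99 × 0.08206 × 330 / 0.866 = 500.0 L

500 L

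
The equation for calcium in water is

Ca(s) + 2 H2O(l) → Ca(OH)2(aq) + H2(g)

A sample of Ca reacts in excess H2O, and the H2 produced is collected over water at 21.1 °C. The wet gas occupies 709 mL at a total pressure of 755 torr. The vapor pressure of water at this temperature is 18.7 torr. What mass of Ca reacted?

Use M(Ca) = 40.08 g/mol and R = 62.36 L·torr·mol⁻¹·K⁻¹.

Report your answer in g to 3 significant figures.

P(H2) = 755 − 18.7 = 736.3 torr
n(H2) = PV/RT = (736.3 × 0.7090) / (62.36 × 294.25) = 0.02845 mol
n(Ca) = (1/1) × 0.02845 = 0.02845 mol
m(Ca) = 0.02845 × 40.08 = 1.140 g

1.14 g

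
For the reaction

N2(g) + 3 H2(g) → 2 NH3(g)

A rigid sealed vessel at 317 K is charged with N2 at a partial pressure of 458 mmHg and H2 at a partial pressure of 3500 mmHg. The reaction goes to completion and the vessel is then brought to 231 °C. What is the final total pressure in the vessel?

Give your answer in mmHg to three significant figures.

4840 mmHg

With V and T fixed, P_i ∝ n_i, so the mole ratios apply directly to partial pressures at 317 K.
P(H2) required for 458 mmHg of N2 = (3/1) × 458 = 1374 mmHg; available 3500 mmHg, so N2 is limiting.
P(H2) remaining = 3500 − (3/1) × 458 = 2126 mmHg
P(gaseous products) = (2)/1 × 458 = 916.0 mmHg
P_total at 317 K = 2126 + 916.0 = 3042 mmHg
Scaling to 231 °C: P = 3042 × 504.15/317 = 4838 mmHg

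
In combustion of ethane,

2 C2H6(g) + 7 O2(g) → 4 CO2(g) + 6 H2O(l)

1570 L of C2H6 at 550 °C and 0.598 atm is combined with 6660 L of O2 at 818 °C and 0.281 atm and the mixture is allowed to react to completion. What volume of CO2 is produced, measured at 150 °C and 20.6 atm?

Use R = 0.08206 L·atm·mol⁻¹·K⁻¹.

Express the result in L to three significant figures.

20.1 L

n(C2H6) = PV/RT = (0.598 × 1570) / (0.08206 × 823.15) = 13.90 mol
n(O2) = PV/RT = (0.281 × 6660) / (0.08206 × 1091.15) = 20.90 mol
For 13.90 mol C2H6, stoichiometry requires (7/2) × 13.90 = 48.65 mol O2; 20.90 mol is available, so O2 is limiting.
n(CO2) = (4/7) × 20.90 = 11.94 mol
V(CO2) = nRT/P = 11.94 × 0.08206 × 423.15 / 20.6 = 20.13 L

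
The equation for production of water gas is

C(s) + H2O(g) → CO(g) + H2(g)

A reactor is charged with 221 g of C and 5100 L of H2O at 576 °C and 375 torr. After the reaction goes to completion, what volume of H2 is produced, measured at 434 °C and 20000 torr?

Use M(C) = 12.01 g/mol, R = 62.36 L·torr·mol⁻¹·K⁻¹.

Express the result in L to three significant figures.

40.6 L

n(C) = 221 / 12.01 = 18.40 mol
n(H2O) = PV/RT = (375 × 5100) / (62.36 × 849.15) = 36.12 mol
For 18.40 mol C, stoichiometry requires (1/1) × 18.40 = 18.40 mol H2O; 36.12 mol is available, so C is limiting.
n(H2) = (1/1) × 18.40 = 18.40 mol
V(H2) = nRT/P = 18.40 × 62.36 × 707.15 / 20000 = 40.57 L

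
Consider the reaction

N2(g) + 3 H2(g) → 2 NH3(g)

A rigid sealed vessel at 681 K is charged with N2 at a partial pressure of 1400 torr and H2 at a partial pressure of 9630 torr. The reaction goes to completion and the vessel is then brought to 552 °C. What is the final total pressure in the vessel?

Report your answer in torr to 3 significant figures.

Because the vessel is rigid and T is held at 681 K, work the stoichiometry in partial pressures (P_i = n_iRT/V).
P(H2) required for 1400 torr of N2 = (3/1) × 1400 = 4200 torr; available 9630 torr, so N2 is limiting.
P(H2) remaining = 9630 − (3/1) × 1400 = 5430 torr
P(gaseous products) = (2)/1 × 1400 = 2800 torr
P_total at 681 K = 5430 + 2800 = 8230 torr
Scaling to 552 °C: P = 8230 × 825.15/681 = 9972 torr

9970 torr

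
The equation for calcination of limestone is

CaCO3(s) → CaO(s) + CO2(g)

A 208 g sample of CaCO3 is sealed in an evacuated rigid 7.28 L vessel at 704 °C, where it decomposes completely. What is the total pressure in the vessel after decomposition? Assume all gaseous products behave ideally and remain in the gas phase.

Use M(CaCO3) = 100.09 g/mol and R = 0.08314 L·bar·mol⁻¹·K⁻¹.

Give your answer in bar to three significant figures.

n(CaCO3) = 208 / 100.09 = 2.078 mol
n(gas produced) = (1/1) × 2.078 = 2.078 mol
P = nRT/V = 2.078 × 0.08314 × 977.15 / 7.28 = 23.19 bar

23.2 bar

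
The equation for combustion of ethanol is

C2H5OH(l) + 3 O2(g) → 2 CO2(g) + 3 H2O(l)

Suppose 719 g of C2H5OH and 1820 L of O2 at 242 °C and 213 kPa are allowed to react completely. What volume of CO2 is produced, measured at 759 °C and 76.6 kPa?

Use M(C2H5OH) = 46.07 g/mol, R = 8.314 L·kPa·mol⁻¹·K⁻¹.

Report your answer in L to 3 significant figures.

3500 L

n(C2H5OH) = 719 / 46.07 = 15.61 mol
n(O2) = PV/RT = (213 × 1820) / (8.314 × 515.15) = 90.51 mol
For 15.61 mol C2H5OH, stoichiometry requires (3/1) × 15.61 = 46.83 mol O2; 90.51 mol is available, so C2H5OH is limiting.
n(CO2) = (2/1) × 15.61 = 31.22 mol
V(CO2) = nRT/P = 31.22 × 8.314 × 1032.15 / 76.6 = 3497 L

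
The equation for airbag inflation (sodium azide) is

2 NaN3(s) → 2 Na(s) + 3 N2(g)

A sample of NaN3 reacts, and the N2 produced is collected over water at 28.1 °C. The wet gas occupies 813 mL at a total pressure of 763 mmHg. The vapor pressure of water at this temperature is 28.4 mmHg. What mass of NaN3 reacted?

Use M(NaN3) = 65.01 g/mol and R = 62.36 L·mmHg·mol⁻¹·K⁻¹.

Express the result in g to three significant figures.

1.38 g

P(N2) = 763 − 28.4 = 734.6 mmHg
n(N2) = PV/RT = (734.6 × 0.8130) / (62.36 × 301.25) = 0.03179 mol
n(NaN3) = (2/3) × 0.03179 = 0.02119 mol
m(NaN3) = 0.02119 × 65.01 = 1.378 g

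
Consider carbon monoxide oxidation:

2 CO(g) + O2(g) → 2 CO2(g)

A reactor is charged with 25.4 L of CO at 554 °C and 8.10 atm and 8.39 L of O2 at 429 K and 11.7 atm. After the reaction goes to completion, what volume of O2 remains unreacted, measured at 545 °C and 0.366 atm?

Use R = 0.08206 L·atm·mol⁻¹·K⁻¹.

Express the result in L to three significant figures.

233 L

n(CO) = PV/RT = (8.10 × 25.4) / (0.08206 × 827.15) = 3.031 mol
n(O2) = PV/RT = (11.7 × 8.39) / (0.08206 × 429) = 2.788 mol
For 3.031 mol CO, stoichiometry requires (1/2) × 3.031 = 1.516 mol O2; 2.788 mol is available, so CO is limiting.
n(O2) consumed = (1/2) × 3.031 = 1.516 mol; remaining = 2.788 − 1.516 = 1.272 mol
V(O2) = nRT/P = 1.272 × 0.08206 × 818.15 / 0.366 = 233.3 L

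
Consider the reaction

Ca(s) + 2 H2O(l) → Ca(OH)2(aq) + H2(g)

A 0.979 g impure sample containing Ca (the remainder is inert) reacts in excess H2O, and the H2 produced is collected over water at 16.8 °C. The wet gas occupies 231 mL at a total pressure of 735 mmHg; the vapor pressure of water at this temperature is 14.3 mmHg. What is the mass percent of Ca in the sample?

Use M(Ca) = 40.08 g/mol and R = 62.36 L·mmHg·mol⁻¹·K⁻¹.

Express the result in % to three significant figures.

P(H2) = 735 − 14.3 = 720.7 mmHg
n(H2) = PV/RT = (720.7 × 0.2310) / (62.36 × 289.95) = 0.009207 mol
n(Ca) = (1/1) × 0.009207 = 0.009207 mol
m(Ca) = 0.009207 × 40.08 = 0.3690 g
%Ca = 0.3690 / 0.979 × 100 = 37.69%

37.7 %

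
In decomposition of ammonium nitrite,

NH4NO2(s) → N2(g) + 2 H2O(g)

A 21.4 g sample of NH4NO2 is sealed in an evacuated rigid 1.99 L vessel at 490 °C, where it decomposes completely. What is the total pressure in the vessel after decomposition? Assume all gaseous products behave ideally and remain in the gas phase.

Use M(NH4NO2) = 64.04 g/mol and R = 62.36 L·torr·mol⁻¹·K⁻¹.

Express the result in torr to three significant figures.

n(NH4NO2) = 21.4 / 64.04 = 0.3342 mol
n(gas produced) = (3/1) × 0.3342 = 1.003 mol
P = nRT/V = 1.003 × 62.36 × 763.15 / 1.99 = 23990 torr

24000 torr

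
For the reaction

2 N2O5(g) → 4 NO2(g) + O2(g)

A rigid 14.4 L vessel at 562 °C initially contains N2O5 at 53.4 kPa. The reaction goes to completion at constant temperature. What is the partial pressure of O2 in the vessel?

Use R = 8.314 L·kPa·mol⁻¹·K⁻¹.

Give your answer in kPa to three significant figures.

26.7 kPa

n(N2O5)₀ = PV/RT = (53.4 × 14.4) / (8.314 × 835.15) = 0.1107 mol
n(O2) = (1/2) × 0.1107 = 0.05535 mol
P(O2) = nRT/V = 0.05535 × 8.314 × 835.15 / 14.4 = 26.69 kPa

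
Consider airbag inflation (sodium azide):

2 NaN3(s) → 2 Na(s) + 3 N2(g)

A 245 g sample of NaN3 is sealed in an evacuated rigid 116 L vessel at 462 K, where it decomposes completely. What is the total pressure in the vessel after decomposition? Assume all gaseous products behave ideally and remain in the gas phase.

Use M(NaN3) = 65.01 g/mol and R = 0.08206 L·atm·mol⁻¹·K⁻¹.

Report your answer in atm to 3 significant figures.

1.85 atm

n(NaN3) = 245 / 65.01 = 3.769 mol
n(gas produced) = (3/2) × 3.769 = 5.654 mol
P = nRT/V = 5.654 × 0.08206 × 462 / 116 = 1.848 atm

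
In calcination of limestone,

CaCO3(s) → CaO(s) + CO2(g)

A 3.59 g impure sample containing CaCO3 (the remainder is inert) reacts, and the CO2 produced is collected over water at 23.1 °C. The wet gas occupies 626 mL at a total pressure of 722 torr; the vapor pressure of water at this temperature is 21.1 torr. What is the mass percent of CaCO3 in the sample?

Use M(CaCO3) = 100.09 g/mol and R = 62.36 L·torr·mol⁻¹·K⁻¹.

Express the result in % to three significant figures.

P(CO2) = 722 − 21.1 = 700.9 torr
n(CO2) = PV/RT = (700.9 × 0.6260) / (62.36 × 296.25) = 0.02375 mol
n(CaCO3) = (1/1) × 0.02375 = 0.02375 mol
m(CaCO3) = 0.02375 × 100.09 = 2.377 g
%CaCO3 = 2.377 / 3.59 × 100 = 66.21%

66.2 %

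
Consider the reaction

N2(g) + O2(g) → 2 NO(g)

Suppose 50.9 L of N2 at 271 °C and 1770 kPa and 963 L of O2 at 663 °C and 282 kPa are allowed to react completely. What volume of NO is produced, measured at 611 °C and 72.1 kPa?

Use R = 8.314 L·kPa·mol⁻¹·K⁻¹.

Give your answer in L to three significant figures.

n(N2) = PV/RT = (1770 × 50.9) / (8.314 × 544.15) = 19.91 mol
n(O2) = PV/RT = (282 × 963) / (8.314 × 936.15) = 34.89 mol
For 19.91 mol N2, stoichiometry requires (1/1) × 19.91 = 19.91 mol O2; 34.89 mol is available, so N2 is limiting.
n(NO) = (2/1) × 19.91 = 39.82 mol
V(NO) = nRT/P = 39.82 × 8.314 × 884.15 / 72.1 = 4060 L

4060 L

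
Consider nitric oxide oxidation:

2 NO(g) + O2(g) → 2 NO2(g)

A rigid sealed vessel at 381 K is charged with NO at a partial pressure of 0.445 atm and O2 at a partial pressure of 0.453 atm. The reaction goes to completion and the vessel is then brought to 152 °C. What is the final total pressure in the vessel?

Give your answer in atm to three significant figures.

With V and T fixed, P_i ∝ n_i, so the mole ratios apply directly to partial pressures at 381 K.
P(O2) required for 0.445 atm of NO = (1/2) × 0.445 = 0.2225 atm; available 0.453 atm, so NO is limiting.
P(O2) remaining = 0.453 − (1/2) × 0.445 = 0.2305 atm
P(gaseous products) = (2)/2 × 0.445 = 0.4450 atm
P_total at 381 K = 0.2305 + 0.4450 = 0.6755 atm
Scaling to 152 °C: P = 0.6755 × 425.15/381 = 0.7538 atm

0.754 atm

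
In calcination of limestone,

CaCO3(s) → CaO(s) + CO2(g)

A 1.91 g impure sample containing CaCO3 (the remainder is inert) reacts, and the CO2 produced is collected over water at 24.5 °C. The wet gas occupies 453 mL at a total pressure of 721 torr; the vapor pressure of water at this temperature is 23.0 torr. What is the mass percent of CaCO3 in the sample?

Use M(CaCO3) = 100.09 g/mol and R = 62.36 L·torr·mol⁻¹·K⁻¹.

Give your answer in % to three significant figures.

89.3 %

P(CO2) = 721 − 23.0 = 698.0 torr
n(CO2) = PV/RT = (698.0 × 0.4530) / (62.36 × 297.65) = 0.01703 mol
n(CaCO3) = (1/1) × 0.01703 = 0.01703 mol
m(CaCO3) = 0.01703 × 100.09 = 1.705 g
%CaCO3 = 1.705 / 1.91 × 100 = 89.27%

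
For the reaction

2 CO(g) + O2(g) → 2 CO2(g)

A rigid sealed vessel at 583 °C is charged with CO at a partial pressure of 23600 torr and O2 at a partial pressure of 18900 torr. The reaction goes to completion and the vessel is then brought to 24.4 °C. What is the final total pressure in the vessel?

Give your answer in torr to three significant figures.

At constant V, partial pressures at 583 °C are proportional to moles, so apply stoichiometry directly to pressures.
P(O2) required for 23600 torr of CO = (1/2) × 23600 = 11800 torr; available 18900 torr, so CO is limiting.
P(O2) remaining = 18900 − (1/2) × 23600 = 7100 torr
P(gaseous products) = (2)/2 × 23600 = 23600 torr
P_total at 583 °C = 7100 + 23600 = 30700 torr
Scaling to 24.4 °C: P = 30700 × 297.55/856.15 = 10670 torr

10700 torr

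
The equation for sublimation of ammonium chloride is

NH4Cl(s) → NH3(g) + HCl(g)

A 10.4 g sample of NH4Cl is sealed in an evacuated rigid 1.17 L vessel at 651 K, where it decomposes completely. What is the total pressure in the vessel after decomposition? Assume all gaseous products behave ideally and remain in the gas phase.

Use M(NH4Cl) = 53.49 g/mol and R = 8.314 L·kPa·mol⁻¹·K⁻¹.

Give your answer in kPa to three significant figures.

n(NH4Cl) = 10.4 / 53.49 = 0.1944 mol
n(gas produced) = (2/1) × 0.1944 = 0.3888 mol
P = nRT/V = 0.3888 × 8.314 × 651 / 1.17 = 1799 kPa

1800 kPa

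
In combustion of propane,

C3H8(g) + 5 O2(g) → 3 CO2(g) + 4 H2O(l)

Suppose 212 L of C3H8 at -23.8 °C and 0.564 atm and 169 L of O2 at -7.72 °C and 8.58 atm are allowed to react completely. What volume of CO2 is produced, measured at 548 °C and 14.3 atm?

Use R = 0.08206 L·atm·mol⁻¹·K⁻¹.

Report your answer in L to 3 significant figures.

n(C3H8) = PV/RT = (0.564 × 212) / (0.08206 × 249.35) = 5.844 mol
n(O2) = PV/RT = (8.58 × 169) / (0.08206 × 265.43) = 66.57 mol
For 5.844 mol C3H8, stoichiometry requires (5/1) × 5.844 = 29.22 mol O2; 66.57 mol is available, so C3H8 is limiting.
n(CO2) = (3/1) × 5.844 = 17.53 mol
V(CO2) = nRT/P = 17.53 × 0.08206 × 821.15 / 14.3 = 82.60 L

82.6 L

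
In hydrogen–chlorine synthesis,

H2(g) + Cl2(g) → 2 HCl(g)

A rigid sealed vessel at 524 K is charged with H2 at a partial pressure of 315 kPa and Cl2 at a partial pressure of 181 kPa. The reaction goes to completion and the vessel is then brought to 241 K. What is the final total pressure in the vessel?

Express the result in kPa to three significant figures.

At constant V, partial pressures at 524 K are proportional to moles, so apply stoichiometry directly to pressures.
P(Cl2) required for 315 kPa of H2 = (1/1) × 315 = 315.0 kPa; available 181 kPa, so Cl2 is limiting.
P(H2) remaining = 315 − (1/1) × 181 = 134.0 kPa
P(gaseous products) = (2)/1 × 181 = 362.0 kPa
P_total at 524 K = 134.0 + 362.0 = 496.0 kPa
Scaling to 241 K: P = 496.0 × 241/524 = 228.1 kPa

228 kPa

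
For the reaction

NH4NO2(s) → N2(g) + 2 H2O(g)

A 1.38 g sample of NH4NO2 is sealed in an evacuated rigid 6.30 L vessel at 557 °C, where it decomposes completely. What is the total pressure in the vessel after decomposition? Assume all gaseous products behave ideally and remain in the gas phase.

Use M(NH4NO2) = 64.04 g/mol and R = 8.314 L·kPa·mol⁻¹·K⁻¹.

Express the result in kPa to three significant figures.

70.8 kPa

n(NH4NO2) = 1.38 / 64.04 = 0.02155 mol
n(gas produced) = (3/1) × 0.02155 = 0.06465 mol
P = nRT/V = 0.06465 × 8.314 × 830.15 / 6.30 = 70.83 kPa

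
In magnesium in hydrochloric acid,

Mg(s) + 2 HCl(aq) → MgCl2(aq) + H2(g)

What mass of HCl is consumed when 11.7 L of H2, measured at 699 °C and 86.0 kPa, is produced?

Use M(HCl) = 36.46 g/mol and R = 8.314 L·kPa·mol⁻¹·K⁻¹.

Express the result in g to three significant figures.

n(H2) = PV/RT = (86.0 × 11.7) / (8.314 × 972.15) = 0.1245 mol
n(HCl) = (2/1) × 0.1245 = 0.2490 mol
m(HCl) = 0.2490 × 36.46 = 9.079 g

9.08 g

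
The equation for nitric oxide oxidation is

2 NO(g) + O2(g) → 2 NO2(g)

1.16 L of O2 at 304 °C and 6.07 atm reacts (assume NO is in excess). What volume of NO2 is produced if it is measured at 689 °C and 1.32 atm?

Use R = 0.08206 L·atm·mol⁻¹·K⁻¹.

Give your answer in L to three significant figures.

17.8 L

n(O2) = PV/RT = (6.07 × 1.16) / (0.08206 × 577.15) = 0.1487 mol
n(NO2) = (2/1) × 0.1487 = 0.2974 mol
V = nRT/P = 0.2974 × 0.08206 × 962.15 / 1.32 = 17.79 L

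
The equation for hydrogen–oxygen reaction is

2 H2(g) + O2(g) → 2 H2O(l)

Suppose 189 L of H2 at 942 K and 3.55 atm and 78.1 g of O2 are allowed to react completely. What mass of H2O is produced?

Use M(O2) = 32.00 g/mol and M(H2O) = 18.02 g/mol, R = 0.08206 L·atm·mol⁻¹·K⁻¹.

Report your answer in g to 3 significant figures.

88.0 g

n(H2) = PV/RT = (3.55 × 189) / (0.08206 × 942) = 8.680 mol
n(O2) = 78.1 / 32.00 = 2.441 mol
For 8.680 mol H2, stoichiometry requires (1/2) × 8.680 = 4.340 mol O2; 2.441 mol is available, so O2 is limiting.
n(H2O) = (2/1) × 2.441 = 4.882 mol
m(H2O) = 4.882 × 18.02 = 87.97 g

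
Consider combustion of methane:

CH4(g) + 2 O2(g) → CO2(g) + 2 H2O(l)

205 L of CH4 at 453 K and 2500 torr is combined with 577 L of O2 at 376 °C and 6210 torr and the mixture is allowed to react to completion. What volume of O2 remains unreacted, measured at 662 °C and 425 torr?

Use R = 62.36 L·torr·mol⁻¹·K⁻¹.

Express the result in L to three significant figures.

7170 L

n(CH4) = PV/RT = (2500 × 205) / (62.36 × 453) = 18.14 mol
n(O2) = PV/RT = (6210 × 577) / (62.36 × 649.15) = 88.51 mol
For 18.14 mol CH4, stoichiometry requires (2/1) × 18.14 = 36.28 mol O2; 88.51 mol is available, so CH4 is limiting.
n(O2) consumed = (2/1) × 18.14 = 36.28 mol; remaining = 88.51 − 36.28 = 52.23 mol
V(O2) = nRT/P = 52.23 × 62.36 × 935.15 / 425 = 7167 L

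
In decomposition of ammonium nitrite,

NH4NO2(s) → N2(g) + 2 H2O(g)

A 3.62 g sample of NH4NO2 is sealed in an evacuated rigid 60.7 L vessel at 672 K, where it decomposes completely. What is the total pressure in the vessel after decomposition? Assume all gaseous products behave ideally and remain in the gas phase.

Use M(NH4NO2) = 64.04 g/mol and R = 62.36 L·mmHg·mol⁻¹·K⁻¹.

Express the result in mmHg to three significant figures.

n(NH4NO2) = 3.62 / 64.04 = 0.05653 mol
n(gas produced) = (3/1) × 0.05653 = 0.1696 mol
P = nRT/V = 0.1696 × 62.36 × 672 / 60.7 = 117.1 mmHg

117 mmHg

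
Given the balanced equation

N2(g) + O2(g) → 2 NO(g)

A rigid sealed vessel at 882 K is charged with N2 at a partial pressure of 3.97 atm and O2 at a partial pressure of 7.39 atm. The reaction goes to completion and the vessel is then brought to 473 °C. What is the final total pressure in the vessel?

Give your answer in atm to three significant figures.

9.61 atm

At constant V, partial pressures at 882 K are proportional to moles, so apply stoichiometry directly to pressures.
P(O2) required for 3.97 atm of N2 = (1/1) × 3.97 = 3.970 atm; available 7.39 atm, so N2 is limiting.
P(O2) remaining = 7.39 − (1/1) × 3.97 = 3.420 atm
P(gaseous products) = (2)/1 × 3.97 = 7.940 atm
P_total at 882 K = 3.420 + 7.940 = 11.36 atm
Scaling to 473 °C: P = 11.36 × 746.15/882 = 9.610 atm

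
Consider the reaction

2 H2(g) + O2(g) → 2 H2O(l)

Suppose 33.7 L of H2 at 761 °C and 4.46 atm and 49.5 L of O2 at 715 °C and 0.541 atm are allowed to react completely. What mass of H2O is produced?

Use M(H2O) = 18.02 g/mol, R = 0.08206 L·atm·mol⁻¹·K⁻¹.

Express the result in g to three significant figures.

11.9 g

n(H2) = PV/RT = (4.46 × 33.7) / (0.08206 × 1034.15) = 1.771 mol
n(O2) = PV/RT = (0.541 × 49.5) / (0.08206 × 988.15) = 0.3303 mol
For 1.771 mol H2, stoichiometry requires (1/2) × 1.771 = 0.8855 mol O2; 0.3303 mol is available, so O2 is limiting.
n(H2O) = (2/1) × 0.3303 = 0.6606 mol
m(H2O) = 0.6606 × 18.02 = 11.90 g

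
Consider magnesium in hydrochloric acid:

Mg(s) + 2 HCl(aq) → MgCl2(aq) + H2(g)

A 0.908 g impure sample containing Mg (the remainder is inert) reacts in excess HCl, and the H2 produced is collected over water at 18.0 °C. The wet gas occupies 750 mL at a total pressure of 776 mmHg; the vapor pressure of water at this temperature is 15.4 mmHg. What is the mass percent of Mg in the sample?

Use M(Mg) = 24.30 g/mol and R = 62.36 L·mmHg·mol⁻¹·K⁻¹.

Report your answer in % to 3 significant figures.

P(H2) = 776 − 15.4 = 760.6 mmHg
n(H2) = PV/RT = (760.6 × 0.7500) / (62.36 × 291.15) = 0.03142 mol
n(Mg) = (1/1) × 0.03142 = 0.03142 mol
m(Mg) = 0.03142 × 24.30 = 0.7635 g
%Mg = 0.7635 / 0.908 × 100 = 84.09%

84.1 %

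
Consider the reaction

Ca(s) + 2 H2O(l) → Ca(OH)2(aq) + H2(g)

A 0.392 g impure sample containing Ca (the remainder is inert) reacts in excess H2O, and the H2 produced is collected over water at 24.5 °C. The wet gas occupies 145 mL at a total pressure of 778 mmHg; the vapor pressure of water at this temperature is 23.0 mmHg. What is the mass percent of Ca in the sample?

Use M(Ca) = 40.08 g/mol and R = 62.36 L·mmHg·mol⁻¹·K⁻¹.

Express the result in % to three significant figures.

P(H2) = 778 − 23.0 = 755.0 mmHg
n(H2) = PV/RT = (755.0 × 0.1450) / (62.36 × 297.65) = 0.005898 mol
n(Ca) = (1/1) × 0.005898 = 0.005898 mol
m(Ca) = 0.005898 × 40.08 = 0.2364 g
%Ca = 0.2364 / 0.392 × 100 = 60.31%

60.3 %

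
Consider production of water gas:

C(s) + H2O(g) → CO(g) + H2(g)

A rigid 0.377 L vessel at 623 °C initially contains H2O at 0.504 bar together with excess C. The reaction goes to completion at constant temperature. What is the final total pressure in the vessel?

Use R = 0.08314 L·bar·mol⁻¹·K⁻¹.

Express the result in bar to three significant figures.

At constant T and V, P ∝ n(gas): 1 mol gas → 2 mol gas.
P_final = (2/1) × 0.504 = 1.008 bar

1.01 bar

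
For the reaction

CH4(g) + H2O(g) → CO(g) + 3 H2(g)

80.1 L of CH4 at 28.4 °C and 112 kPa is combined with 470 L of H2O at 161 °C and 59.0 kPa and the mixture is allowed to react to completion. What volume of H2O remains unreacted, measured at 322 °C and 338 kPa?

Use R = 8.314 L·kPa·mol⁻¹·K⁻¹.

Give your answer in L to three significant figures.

n(CH4) = PV/RT = (112 × 80.1) / (8.314 × 301.55) = 3.578 mol
n(H2O) = PV/RT = (59.0 × 470) / (8.314 × 434.15) = 7.682 mol
For 3.578 mol CH4, stoichiometry requires (1/1) × 3.578 = 3.578 mol H2O; 7.682 mol is available, so CH4 is limiting.
n(H2O) consumed = (1/1) × 3.578 = 3.578 mol; remaining = 7.682 − 3.578 = 4.104 mol
V(H2O) = nRT/P = 4.104 × 8.314 × 595.15 / 338 = 60.08 L

60.1 L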